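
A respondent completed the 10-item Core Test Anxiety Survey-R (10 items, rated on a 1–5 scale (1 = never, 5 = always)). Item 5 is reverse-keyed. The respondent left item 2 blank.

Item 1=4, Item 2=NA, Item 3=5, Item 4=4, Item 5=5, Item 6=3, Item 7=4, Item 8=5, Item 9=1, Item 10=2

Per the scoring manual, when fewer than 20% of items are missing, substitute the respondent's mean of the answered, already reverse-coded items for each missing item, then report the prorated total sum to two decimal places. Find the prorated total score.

Reverse-coded (on a 1–5 scale, reversed = 6 − raw):
  item 5: 6 − 5 = 1
Completed scored items (9 of 10): 4, 5, 4, 1, 3, 4, 5, 1, 2; sum = 29.
Person mean = 29 / 9 ≈ 3.2222
Prorated total = (29 / 9) × 10 = 32.22 (to 2 dp)

32.22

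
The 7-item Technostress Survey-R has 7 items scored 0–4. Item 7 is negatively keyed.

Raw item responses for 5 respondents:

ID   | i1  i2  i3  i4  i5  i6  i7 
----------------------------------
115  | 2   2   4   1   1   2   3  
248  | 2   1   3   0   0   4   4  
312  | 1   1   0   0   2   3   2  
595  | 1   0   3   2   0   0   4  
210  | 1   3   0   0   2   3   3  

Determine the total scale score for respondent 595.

6

Respondent 595 raw: 1, 0, 3, 2, 0, 0, 4.
Reverse-coded (on a 0–4 scale, reversed = 4 − raw):
  item 1: 1
  item 2: 0
  item 3: 3
  item 4: 2
  item 5: 0
  item 6: 0
  item 7: 4 − 4 = 0
Sum = 1 + 0 + 3 + 2 + 0 + 0 + 0 = 6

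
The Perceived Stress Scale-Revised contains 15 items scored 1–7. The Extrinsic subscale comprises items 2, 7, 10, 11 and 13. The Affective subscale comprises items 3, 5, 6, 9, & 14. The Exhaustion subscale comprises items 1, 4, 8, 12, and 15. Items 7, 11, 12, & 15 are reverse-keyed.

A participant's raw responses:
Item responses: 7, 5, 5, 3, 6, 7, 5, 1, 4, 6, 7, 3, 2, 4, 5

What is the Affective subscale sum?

26

Affective items: 3, 5, 6, 9, 14.
  item 3: 5
  item 5: 6
  item 6: 7
  item 9: 4
  item 14: 4
Sum = 5 + 6 + 7 + 4 + 4 = 26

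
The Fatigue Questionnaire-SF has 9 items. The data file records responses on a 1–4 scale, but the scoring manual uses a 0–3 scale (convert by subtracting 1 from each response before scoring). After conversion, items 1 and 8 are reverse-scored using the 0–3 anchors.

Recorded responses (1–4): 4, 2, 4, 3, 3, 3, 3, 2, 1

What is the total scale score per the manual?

14

Convert to 0–3: 3, 1, 3, 2, 2, 2, 2, 1, 0
Reverse-coded (on a 0–3 scale, reversed = 3 − raw):
  item 1: 3 − 3 = 0
  item 8: 3 − 1 = 2
Scored: 0, 1, 3, 2, 2, 2, 2, 2, 0
Total = 14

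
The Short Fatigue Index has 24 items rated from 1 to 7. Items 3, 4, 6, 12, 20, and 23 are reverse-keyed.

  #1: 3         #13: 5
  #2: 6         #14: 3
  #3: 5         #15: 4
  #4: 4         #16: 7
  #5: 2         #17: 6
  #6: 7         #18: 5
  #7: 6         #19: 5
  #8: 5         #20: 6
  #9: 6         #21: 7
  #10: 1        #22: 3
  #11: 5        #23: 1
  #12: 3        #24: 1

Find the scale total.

102

Reverse-coded items (reverse-coded value = 8 − response):
  item 3: 8 − 5 = 3
  item 4: 8 − 4 = 4
  item 6: 8 − 7 = 1
  item 12: 8 − 3 = 5
  item 20: 8 − 6 = 2
  item 23: 8 − 1 = 7
After reverse-coding: 3, 6, 3, 4, 2, 1, 6, 5, 6, 1, 5, 5, 5, 3, 4, 7, 6, 5, 5, 2, 7, 3, 7, 1
Total = 3 + 6 + 3 + 4 + 2 + 1 + 6 + 5 + 6 + 1 + 5 + 5 + 5 + 3 + 4 + 7 + 6 + 5 + 5 + 2 + 7 + 3 + 7 + 1 = 102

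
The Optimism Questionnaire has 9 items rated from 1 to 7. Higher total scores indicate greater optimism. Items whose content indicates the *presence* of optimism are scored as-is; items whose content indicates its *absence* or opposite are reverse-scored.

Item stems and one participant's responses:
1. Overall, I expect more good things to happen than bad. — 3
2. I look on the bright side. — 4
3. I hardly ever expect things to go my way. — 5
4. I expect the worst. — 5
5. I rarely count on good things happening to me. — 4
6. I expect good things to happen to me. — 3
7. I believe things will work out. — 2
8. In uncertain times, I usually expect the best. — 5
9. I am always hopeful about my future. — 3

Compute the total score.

30

Items 3, 4, 5 describe the absence/opposite of optimism → reverse-score.
reverse-coded value = 8 − response.
  item 1: 3
  item 2: 4
  item 3: 8 − 5 = 3
  item 4: 8 − 5 = 3
  item 5: 8 − 4 = 4
  item 6: 3
  item 7: 2
  item 8: 5
  item 9: 3
Total = 3 + 4 + 3 + 3 + 4 + 3 + 2 + 5 + 3 = 30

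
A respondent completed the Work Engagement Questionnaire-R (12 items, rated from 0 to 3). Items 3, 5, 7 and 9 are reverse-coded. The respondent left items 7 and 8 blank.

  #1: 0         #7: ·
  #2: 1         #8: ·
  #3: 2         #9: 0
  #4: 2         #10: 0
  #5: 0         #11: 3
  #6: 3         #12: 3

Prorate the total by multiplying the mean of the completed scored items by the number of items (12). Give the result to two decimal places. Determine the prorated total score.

22.80

Reverse-coded (reversed = (0+3) − raw = 3 − raw):
  item 3: 3 − 2 = 1
  item 5: 3 − 0 = 3
  item 9: 3 − 0 = 3
Completed scored items (10 of 12): 0, 1, 1, 2, 3, 3, 3, 0, 3, 3; sum = 19.
Person mean = 19 / 10 ≈ 1.9000
Prorated total = (19 / 10) × 12 = 22.80 (to 2 dp)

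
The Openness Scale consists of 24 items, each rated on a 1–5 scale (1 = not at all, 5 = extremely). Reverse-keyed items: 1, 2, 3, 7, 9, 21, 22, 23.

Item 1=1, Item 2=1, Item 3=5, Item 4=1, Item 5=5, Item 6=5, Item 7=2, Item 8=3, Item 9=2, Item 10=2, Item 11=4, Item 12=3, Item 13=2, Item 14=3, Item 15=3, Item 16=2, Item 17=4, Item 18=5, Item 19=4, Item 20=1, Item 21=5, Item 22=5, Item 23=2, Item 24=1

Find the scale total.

Raw sum = 71. Reverse-keyed items: 1, 2, 3, 7, 9, 21, 22, 23; their raw sum = 23.
Each reversal replaces raw with 6 − raw, changing the total by 6 − 2·raw per item.
Total = 71 + 8·6 − 2·23 = 71 + 48 − 46 = 73

73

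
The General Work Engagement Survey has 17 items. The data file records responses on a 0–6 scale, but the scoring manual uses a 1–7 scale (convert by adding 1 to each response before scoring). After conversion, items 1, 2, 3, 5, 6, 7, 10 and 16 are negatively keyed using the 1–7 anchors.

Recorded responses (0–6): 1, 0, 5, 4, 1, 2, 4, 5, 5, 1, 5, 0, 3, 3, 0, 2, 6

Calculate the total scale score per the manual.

Convert to 1–7: 2, 1, 6, 5, 2, 3, 5, 6, 6, 2, 6, 1, 4, 4, 1, 3, 7
Reverse-coded (on a 1–7 scale, reversed = 8 − raw):
  item 1: 8 − 2 = 6
  item 2: 8 − 1 = 7
  item 3: 8 − 6 = 2
  item 5: 8 − 2 = 6
  item 6: 8 − 3 = 5
  item 7: 8 − 5 = 3
  item 10: 8 − 2 = 6
  item 16: 8 − 3 = 5
Scored: 6, 7, 2, 5, 6, 5, 3, 6, 6, 6, 6, 1, 4, 4, 1, 5, 7
Total = 80

80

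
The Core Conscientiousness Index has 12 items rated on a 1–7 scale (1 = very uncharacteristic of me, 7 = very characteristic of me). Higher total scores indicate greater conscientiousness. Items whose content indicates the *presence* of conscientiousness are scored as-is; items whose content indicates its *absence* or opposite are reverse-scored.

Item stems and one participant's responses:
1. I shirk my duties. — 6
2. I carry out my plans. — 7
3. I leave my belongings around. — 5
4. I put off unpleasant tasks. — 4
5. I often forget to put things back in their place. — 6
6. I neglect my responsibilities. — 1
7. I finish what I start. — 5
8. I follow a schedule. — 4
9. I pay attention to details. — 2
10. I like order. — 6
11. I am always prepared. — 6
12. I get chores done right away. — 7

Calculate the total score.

55

Items 1, 3, 4, 5, 6 describe the absence/opposite of conscientiousness → reverse-score.
reversed = (1+7) − raw = 8 − raw.
  item 1: 8 − 6 = 2
  item 2: 7
  item 3: 8 − 5 = 3
  item 4: 8 − 4 = 4
  item 5: 8 − 6 = 2
  item 6: 8 − 1 = 7
  item 7: 5
  item 8: 4
  item 9: 2
  item 10: 6
  item 11: 6
  item 12: 7
Total = 2 + 7 + 3 + 4 + 2 + 7 + 5 + 4 + 2 + 6 + 6 + 7 = 55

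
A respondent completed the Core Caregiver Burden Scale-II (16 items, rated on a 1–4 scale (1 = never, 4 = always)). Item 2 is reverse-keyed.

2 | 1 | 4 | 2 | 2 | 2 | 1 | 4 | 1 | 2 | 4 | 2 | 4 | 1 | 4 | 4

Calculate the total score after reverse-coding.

Apply reverse scoring (reversed = (1+4) − raw = 5 − raw):
  item 2: 5 − 1 = 4
Scored items: 2, 4, 4, 2, 2, 2, 1, 4, 1, 2, 4, 2, 4, 1, 4, 4
Total = 2 + 4 + 4 + 2 + 2 + 2 + 1 + 4 + 1 + 2 + 4 + 2 + 4 + 1 + 4 + 4 = 43

43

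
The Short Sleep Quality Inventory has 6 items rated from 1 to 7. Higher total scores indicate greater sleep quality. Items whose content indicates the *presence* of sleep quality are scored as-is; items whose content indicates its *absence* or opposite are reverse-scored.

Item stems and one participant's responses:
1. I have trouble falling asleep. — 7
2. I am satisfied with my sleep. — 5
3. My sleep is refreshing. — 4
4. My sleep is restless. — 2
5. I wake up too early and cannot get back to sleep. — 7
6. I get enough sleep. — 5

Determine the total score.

22

Items 1, 4, 5 describe the absence/opposite of sleep quality → reverse-score.
reverse-coded value = 8 − response.
  item 1: 8 − 7 = 1
  item 2: 5
  item 3: 4
  item 4: 8 − 2 = 6
  item 5: 8 − 7 = 1
  item 6: 5
Total = 1 + 5 + 4 + 6 + 1 + 5 = 22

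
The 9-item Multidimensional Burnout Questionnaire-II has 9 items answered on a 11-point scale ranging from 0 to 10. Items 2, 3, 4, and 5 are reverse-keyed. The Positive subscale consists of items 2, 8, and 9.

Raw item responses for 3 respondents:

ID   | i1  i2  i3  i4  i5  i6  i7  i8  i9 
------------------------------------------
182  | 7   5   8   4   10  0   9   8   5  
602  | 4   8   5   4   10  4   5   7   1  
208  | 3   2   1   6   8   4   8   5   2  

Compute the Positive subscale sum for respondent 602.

10

Respondent 602 raw: 4, 8, 5, 4, 10, 4, 5, 7, 1.
Positive items: 2, 8, 9.
Reverse-coded (reversed = (0+10) − raw = 10 − raw):
  item 2: 10 − 8 = 2
  item 8: 7
  item 9: 1
Sum = 2 + 7 + 1 = 10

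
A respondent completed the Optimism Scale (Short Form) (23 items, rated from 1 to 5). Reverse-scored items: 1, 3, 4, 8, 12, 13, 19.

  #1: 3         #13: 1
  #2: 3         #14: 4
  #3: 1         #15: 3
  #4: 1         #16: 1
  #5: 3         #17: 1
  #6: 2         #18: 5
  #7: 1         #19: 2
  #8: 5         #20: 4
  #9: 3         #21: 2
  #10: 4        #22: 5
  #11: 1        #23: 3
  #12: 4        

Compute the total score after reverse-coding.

Reverse-coded items (on a 1–5 scale, reversed = 6 − raw):
  item 1: 6 − 3 = 3
  item 3: 6 − 1 = 5
  item 4: 6 − 1 = 5
  item 8: 6 − 5 = 1
  item 12: 6 − 4 = 2
  item 13: 6 − 1 = 5
  item 19: 6 − 2 = 4
After reverse-coding: 3, 3, 5, 5, 3, 2, 1, 1, 3, 4, 1, 2, 5, 4, 3, 1, 1, 5, 4, 4, 2, 5, 3
Total = 3 + 3 + 5 + 5 + 3 + 2 + 1 + 1 + 3 + 4 + 1 + 2 + 5 + 4 + 3 + 1 + 1 + 5 + 4 + 4 + 2 + 5 + 3 = 70

70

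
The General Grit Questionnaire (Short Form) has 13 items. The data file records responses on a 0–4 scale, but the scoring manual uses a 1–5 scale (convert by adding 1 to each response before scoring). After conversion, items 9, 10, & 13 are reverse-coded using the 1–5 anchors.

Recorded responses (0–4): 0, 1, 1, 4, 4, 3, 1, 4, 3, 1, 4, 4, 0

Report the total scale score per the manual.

Convert to 1–5: 1, 2, 2, 5, 5, 4, 2, 5, 4, 2, 5, 5, 1
Reverse-coded (reverse-coded value = 6 − response):
  item 9: 6 − 4 = 2
  item 10: 6 − 2 = 4
  item 13: 6 − 1 = 5
Scored: 1, 2, 2, 5, 5, 4, 2, 5, 2, 4, 5, 5, 5
Total = 47

47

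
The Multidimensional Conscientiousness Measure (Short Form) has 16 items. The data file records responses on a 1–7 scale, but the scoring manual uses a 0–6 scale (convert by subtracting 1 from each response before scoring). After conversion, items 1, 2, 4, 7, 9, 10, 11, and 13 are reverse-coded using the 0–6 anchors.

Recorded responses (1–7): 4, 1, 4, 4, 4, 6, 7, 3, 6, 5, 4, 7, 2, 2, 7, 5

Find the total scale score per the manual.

Convert to 0–6: 3, 0, 3, 3, 3, 5, 6, 2, 5, 4, 3, 6, 1, 1, 6, 4
Reverse-coded (on a 0–6 scale, reversed = 6 − raw):
  item 1: 6 − 3 = 3
  item 2: 6 − 0 = 6
  item 4: 6 − 3 = 3
  item 7: 6 − 6 = 0
  item 9: 6 − 5 = 1
  item 10: 6 − 4 = 2
  item 11: 6 − 3 = 3
  item 13: 6 − 1 = 5
Scored: 3, 6, 3, 3, 3, 5, 0, 2, 1, 2, 3, 6, 5, 1, 6, 4
Total = 53

53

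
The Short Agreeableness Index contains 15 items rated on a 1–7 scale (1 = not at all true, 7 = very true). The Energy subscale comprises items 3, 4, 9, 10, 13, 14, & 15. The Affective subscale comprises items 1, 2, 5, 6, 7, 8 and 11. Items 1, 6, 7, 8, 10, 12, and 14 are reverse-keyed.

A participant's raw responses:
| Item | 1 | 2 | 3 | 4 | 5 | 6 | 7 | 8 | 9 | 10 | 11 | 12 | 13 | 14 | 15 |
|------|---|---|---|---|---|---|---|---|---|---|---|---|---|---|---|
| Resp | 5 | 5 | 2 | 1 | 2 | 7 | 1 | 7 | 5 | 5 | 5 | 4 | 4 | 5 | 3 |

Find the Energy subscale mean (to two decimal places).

Energy items: 3, 4, 9, 10, 13, 14, 15.
Of these, items 10 & 14 are reverse-keyed; reversed = (1+7) − raw = 8 − raw.
  item 3: 2
  item 4: 1
  item 9: 5
  item 10: 8 − 5 = 3
  item 13: 4
  item 14: 8 − 5 = 3
  item 15: 3
Sum = 2 + 1 + 5 + 3 + 4 + 3 + 3 = 21
Mean = 21 / 7 = 3.00

3.00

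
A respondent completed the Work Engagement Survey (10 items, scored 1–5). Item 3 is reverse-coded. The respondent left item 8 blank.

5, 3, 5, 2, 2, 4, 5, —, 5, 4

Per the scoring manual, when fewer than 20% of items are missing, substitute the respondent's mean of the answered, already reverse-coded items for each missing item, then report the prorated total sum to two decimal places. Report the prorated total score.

Reverse-coded (reverse-coded value = 6 − response):
  item 3: 6 − 5 = 1
Completed scored items (9 of 10): 5, 3, 1, 2, 2, 4, 5, 5, 4; sum = 31.
Person mean = 31 / 9 ≈ 3.4444
Prorated total = (31 / 9) × 10 = 34.44 (to 2 dp)

34.44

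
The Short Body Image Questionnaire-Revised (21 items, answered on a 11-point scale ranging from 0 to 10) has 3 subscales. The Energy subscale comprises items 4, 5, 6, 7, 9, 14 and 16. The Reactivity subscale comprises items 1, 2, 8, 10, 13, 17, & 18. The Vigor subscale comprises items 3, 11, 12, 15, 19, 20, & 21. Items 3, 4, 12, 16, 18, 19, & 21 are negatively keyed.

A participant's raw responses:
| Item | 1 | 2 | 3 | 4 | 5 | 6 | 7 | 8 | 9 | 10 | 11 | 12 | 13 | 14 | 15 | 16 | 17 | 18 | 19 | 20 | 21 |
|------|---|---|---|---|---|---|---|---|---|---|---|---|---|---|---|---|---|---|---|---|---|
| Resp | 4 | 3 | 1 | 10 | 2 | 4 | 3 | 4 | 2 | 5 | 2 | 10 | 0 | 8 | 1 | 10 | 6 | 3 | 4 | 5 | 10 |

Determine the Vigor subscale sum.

23

Vigor items: 3, 11, 12, 15, 19, 20, 21.
Of these, items 3, 12, 19, & 21 are negatively keyed; on a 0–10 scale, reversed = 10 − raw.
  item 3: 10 − 1 = 9
  item 11: 2
  item 12: 10 − 10 = 0
  item 15: 1
  item 19: 10 − 4 = 6
  item 20: 5
  item 21: 10 − 10 = 0
Sum = 9 + 2 + 0 + 1 + 6 + 5 + 0 = 23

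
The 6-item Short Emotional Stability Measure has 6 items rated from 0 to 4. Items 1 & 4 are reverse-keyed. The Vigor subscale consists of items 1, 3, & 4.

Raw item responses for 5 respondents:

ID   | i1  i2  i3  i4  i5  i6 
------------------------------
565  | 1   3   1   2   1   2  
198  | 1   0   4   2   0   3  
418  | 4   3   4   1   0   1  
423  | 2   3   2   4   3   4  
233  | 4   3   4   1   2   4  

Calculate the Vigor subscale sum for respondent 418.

Respondent 418 raw: 4, 3, 4, 1, 0, 1.
Vigor items: 1, 3, 4.
Reverse-coded (on a 0–4 scale, reversed = 4 − raw):
  item 1: 4 − 4 = 0
  item 3: 4
  item 4: 4 − 1 = 3
Sum = 0 + 4 + 3 = 7

7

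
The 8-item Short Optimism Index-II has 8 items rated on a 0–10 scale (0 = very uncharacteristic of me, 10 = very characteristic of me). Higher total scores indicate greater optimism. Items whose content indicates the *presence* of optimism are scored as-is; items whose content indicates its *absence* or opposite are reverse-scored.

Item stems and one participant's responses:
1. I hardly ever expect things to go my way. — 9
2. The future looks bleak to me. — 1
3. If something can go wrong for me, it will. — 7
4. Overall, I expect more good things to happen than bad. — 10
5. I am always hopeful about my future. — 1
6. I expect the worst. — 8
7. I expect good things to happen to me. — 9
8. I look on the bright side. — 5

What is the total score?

40

Items 1, 2, 3, 6 describe the absence/opposite of optimism → reverse-score.
reverse-coded value = 10 − response.
  item 1: 10 − 9 = 1
  item 2: 10 − 1 = 9
  item 3: 10 − 7 = 3
  item 4: 10
  item 5: 1
  item 6: 10 − 8 = 2
  item 7: 9
  item 8: 5
Total = 1 + 9 + 3 + 10 + 1 + 2 + 9 + 5 = 40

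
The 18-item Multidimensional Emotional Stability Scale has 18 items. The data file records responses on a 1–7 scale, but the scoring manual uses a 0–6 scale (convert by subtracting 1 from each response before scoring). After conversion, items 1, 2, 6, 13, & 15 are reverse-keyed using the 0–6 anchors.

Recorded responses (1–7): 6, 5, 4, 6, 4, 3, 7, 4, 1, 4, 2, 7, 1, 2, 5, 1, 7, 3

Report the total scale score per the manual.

Convert to 0–6: 5, 4, 3, 5, 3, 2, 6, 3, 0, 3, 1, 6, 0, 1, 4, 0, 6, 2
Reverse-coded (reverse-coded value = 6 − response):
  item 1: 6 − 5 = 1
  item 2: 6 − 4 = 2
  item 6: 6 − 2 = 4
  item 13: 6 − 0 = 6
  item 15: 6 − 4 = 2
Scored: 1, 2, 3, 5, 3, 4, 6, 3, 0, 3, 1, 6, 6, 1, 2, 0, 6, 2
Total = 54

54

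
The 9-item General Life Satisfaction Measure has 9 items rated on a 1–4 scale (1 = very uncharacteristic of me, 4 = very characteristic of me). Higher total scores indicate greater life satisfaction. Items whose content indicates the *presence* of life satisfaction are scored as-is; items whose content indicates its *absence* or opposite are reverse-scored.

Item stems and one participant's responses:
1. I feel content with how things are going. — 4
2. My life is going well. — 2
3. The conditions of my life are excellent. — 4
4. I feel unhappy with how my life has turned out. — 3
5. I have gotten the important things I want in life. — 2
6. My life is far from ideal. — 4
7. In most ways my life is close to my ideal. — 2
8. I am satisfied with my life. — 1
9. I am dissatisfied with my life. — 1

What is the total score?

Items 4, 6, 9 describe the absence/opposite of life satisfaction → reverse-score.
reversed = (1+4) − raw = 5 − raw.
  item 1: 4
  item 2: 2
  item 3: 4
  item 4: 5 − 3 = 2
  item 5: 2
  item 6: 5 − 4 = 1
  item 7: 2
  item 8: 1
  item 9: 5 − 1 = 4
Total = 4 + 2 + 4 + 2 + 2 + 1 + 2 + 1 + 4 = 22

22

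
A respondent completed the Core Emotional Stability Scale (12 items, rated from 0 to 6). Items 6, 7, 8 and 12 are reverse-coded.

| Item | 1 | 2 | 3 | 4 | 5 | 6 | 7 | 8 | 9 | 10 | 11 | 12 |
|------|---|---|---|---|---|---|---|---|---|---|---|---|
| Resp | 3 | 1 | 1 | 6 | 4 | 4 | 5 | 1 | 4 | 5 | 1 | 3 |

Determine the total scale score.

36

Reversing items 6, 7, 8, and 12 with 6 − raw:
Total = 3 + 1 + 1 + 6 + 4 + (6−4) + (6−5) + (6−1) + 4 + 5 + 1 + (6−3)
      = 3 + 1 + 1 + 6 + 4 + 2 + 1 + 5 + 4 + 5 + 1 + 3 = 36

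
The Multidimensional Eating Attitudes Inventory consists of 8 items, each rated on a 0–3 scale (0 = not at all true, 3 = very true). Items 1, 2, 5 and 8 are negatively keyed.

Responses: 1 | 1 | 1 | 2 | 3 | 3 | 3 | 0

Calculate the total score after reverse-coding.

16

Reverse-coded items (on a 0–3 scale, reversed = 3 − raw):
  item 1: 3 − 1 = 2
  item 2: 3 − 1 = 2
  item 5: 3 − 3 = 0
  item 8: 3 − 0 = 3
Scored items: 2, 2, 1, 2, 0, 3, 3, 3
Total = 2 + 2 + 1 + 2 + 0 + 3 + 3 + 3 = 16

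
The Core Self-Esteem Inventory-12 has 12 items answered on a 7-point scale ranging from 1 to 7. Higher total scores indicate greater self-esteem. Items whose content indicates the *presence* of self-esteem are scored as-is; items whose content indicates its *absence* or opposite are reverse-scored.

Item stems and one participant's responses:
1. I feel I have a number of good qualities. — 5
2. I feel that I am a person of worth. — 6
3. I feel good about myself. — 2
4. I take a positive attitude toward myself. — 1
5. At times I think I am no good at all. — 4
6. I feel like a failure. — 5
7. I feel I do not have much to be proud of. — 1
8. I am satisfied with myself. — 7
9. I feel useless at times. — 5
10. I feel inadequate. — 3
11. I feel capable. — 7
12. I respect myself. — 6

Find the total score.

Items 5, 6, 7, 9, 10 describe the absence/opposite of self-esteem → reverse-score.
reversed = (1+7) − raw = 8 − raw.
  item 1: 5
  item 2: 6
  item 3: 2
  item 4: 1
  item 5: 8 − 4 = 4
  item 6: 8 − 5 = 3
  item 7: 8 − 1 = 7
  item 8: 7
  item 9: 8 − 5 = 3
  item 10: 8 − 3 = 5
  item 11: 7
  item 12: 6
Total = 5 + 6 + 2 + 1 + 4 + 3 + 7 + 7 + 3 + 5 + 7 + 6 = 56

56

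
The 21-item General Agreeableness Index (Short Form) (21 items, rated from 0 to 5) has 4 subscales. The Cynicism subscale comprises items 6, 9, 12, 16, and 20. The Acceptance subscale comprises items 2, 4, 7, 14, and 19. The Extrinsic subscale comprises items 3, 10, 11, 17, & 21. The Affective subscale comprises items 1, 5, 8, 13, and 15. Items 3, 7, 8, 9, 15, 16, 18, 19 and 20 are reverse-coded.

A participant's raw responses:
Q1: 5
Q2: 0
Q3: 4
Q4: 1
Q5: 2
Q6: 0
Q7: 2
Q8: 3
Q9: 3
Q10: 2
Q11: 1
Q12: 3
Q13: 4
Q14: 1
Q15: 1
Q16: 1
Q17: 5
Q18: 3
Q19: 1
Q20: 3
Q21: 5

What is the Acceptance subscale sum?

Acceptance items: 2, 4, 7, 14, 19.
Of these, items 7 and 19 are reverse-coded; reverse-coded value = 5 − response.
  item 2: 0
  item 4: 1
  item 7: 5 − 2 = 3
  item 14: 1
  item 19: 5 − 1 = 4
Sum = 0 + 1 + 3 + 1 + 4 = 9

9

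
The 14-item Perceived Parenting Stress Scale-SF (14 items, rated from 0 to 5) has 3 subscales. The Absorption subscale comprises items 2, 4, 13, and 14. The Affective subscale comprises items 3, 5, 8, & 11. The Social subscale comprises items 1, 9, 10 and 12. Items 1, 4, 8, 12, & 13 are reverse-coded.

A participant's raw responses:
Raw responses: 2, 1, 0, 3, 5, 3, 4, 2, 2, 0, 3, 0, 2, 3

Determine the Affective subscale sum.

11

Affective items: 3, 5, 8, 11.
Of these, item 8 is reverse-coded; on a 0–5 scale, reversed = 5 − raw.
  item 3: 0
  item 5: 5
  item 8: 5 − 2 = 3
  item 11: 3
Sum = 0 + 5 + 3 + 3 = 11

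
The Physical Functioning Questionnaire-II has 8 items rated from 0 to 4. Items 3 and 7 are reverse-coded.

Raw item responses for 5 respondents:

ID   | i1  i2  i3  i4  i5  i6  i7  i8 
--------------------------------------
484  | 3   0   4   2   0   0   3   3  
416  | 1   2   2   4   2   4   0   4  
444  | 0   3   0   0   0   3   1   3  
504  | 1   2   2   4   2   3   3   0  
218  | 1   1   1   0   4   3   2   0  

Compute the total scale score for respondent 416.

Respondent 416 raw: 1, 2, 2, 4, 2, 4, 0, 4.
Reverse-coded (reversed = (0+4) − raw = 4 − raw):
  item 1: 1
  item 2: 2
  item 3: 4 − 2 = 2
  item 4: 4
  item 5: 2
  item 6: 4
  item 7: 4 − 0 = 4
  item 8: 4
Sum = 1 + 2 + 2 + 4 + 2 + 4 + 4 + 4 = 23

23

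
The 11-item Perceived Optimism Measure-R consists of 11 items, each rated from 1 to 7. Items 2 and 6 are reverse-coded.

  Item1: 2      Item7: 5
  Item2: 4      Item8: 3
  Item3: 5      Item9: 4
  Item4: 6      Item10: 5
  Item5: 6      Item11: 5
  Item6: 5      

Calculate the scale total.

48

Raw sum = 50. Reverse-coded items: 2, 6; their raw sum = 9.
Each reversal replaces raw with 8 − raw, changing the total by 8 − 2·raw per item.
Total = 50 + 2·8 − 2·9 = 50 + 16 − 18 = 48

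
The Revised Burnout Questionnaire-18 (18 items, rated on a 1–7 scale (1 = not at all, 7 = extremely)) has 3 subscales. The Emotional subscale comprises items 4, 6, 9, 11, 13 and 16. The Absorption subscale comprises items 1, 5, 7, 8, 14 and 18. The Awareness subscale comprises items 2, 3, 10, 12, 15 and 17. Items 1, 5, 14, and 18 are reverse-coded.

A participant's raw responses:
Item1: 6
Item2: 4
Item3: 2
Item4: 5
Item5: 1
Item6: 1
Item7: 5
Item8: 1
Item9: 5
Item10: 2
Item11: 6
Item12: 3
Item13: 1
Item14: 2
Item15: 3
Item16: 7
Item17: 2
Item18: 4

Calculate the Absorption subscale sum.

Absorption items: 1, 5, 7, 8, 14, 18.
Of these, items 1, 5, 14 and 18 are reverse-coded; on a 1–7 scale, reversed = 8 − raw.
  item 1: 8 − 6 = 2
  item 5: 8 − 1 = 7
  item 7: 5
  item 8: 1
  item 14: 8 − 2 = 6
  item 18: 8 − 4 = 4
Sum = 2 + 7 + 5 + 1 + 6 + 4 = 25

25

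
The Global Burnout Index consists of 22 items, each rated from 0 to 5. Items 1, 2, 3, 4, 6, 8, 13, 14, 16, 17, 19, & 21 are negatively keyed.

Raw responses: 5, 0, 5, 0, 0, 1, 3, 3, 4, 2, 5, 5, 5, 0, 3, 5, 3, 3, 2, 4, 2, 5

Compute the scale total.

Raw sum = 65. Negatively keyed items: 1, 2, 3, 4, 6, 8, 13, 14, 16, 17, 19, 21; their raw sum = 31.
Each reversal replaces raw with 5 − raw, changing the total by 5 − 2·raw per item.
Total = 65 + 12·5 − 2·31 = 65 + 60 − 62 = 63

63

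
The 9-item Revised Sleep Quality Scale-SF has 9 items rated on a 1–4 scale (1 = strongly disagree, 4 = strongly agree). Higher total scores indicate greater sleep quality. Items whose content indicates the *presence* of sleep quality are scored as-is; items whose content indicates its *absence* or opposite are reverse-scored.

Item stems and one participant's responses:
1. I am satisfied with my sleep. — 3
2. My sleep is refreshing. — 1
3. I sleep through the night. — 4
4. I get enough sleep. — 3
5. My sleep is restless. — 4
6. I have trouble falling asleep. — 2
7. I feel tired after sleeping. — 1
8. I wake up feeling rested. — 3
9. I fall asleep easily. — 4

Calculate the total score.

26

Items 5, 6, 7 describe the absence/opposite of sleep quality → reverse-score.
on a 1–4 scale, reversed = 5 − raw.
  item 1: 3
  item 2: 1
  item 3: 4
  item 4: 3
  item 5: 5 − 4 = 1
  item 6: 5 − 2 = 3
  item 7: 5 − 1 = 4
  item 8: 3
  item 9: 4
Total = 3 + 1 + 4 + 3 + 1 + 3 + 4 + 3 + 4 = 26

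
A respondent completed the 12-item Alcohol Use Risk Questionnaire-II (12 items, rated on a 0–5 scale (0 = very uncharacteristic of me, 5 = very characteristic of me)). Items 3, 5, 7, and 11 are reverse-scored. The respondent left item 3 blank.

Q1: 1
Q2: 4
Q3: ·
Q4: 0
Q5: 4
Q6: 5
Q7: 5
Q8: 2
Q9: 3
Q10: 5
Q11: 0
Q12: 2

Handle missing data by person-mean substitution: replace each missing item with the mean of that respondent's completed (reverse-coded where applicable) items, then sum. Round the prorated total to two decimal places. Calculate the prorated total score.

30.55

Reverse-coded (reversed = (0+5) − raw = 5 − raw):
  item 5: 5 − 4 = 1
  item 7: 5 − 5 = 0
  item 11: 5 − 0 = 5
Completed scored items (11 of 12): 1, 4, 0, 1, 5, 0, 2, 3, 5, 5, 2; sum = 28.
Person mean = 28 / 11 ≈ 2.5455
Prorated total = (28 / 11) × 12 = 30.55 (to 2 dp)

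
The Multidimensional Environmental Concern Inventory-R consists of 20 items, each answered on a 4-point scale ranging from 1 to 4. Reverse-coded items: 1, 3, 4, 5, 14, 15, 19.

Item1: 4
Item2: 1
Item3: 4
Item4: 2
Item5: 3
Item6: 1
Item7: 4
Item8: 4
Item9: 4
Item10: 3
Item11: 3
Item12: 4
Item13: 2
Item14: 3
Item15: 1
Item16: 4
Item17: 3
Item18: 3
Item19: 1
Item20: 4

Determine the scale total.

Reverse-coded items use 5 − raw:
  item 1: 5 − 4 = 1
  item 3: 5 − 4 = 1
  item 4: 5 − 2 = 3
  item 5: 5 − 3 = 2
  item 14: 5 − 3 = 2
  item 15: 5 − 1 = 4
  item 19: 5 − 1 = 4
Scored responses: 1, 1, 1, 3, 2, 1, 4, 4, 4, 3, 3, 4, 2, 2, 4, 4, 3, 3, 4, 4
Total = 1 + 1 + 1 + 3 + 2 + 1 + 4 + 4 + 4 + 3 + 3 + 4 + 2 + 2 + 4 + 4 + 3 + 3 + 4 + 4 = 57

57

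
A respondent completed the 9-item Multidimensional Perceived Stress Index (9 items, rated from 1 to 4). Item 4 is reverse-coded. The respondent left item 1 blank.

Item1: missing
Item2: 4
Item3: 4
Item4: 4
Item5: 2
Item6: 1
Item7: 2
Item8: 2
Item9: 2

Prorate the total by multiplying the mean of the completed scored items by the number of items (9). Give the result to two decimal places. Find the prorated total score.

Reverse-coded (reverse-coded value = 5 − response):
  item 4: 5 − 4 = 1
Completed scored items (8 of 9): 4, 4, 1, 2, 1, 2, 2, 2; sum = 18.
Person mean = 18 / 8 ≈ 2.2500
Prorated total = (18 / 8) × 9 = 20.25 (to 2 dp)

20.25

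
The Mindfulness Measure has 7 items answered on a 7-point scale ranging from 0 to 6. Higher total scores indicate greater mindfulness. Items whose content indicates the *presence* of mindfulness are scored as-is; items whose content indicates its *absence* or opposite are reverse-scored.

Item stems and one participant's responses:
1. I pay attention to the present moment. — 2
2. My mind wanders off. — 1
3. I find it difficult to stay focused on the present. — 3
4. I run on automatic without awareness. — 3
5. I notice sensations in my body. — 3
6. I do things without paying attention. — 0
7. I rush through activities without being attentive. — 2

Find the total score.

Items 2, 3, 4, 6, 7 describe the absence/opposite of mindfulness → reverse-score.
reversed = (0+6) − raw = 6 − raw.
  item 1: 2
  item 2: 6 − 1 = 5
  item 3: 6 − 3 = 3
  item 4: 6 − 3 = 3
  item 5: 3
  item 6: 6 − 0 = 6
  item 7: 6 − 2 = 4
Total = 2 + 5 + 3 + 3 + 3 + 6 + 4 = 26

26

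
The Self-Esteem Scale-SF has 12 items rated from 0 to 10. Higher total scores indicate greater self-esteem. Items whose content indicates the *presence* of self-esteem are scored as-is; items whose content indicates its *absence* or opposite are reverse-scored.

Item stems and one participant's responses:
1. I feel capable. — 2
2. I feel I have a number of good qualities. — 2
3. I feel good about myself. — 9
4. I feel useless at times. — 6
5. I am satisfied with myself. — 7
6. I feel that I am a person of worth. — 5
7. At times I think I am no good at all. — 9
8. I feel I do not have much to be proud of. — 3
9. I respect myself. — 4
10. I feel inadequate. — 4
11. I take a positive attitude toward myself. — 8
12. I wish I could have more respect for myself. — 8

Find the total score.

57

Items 4, 7, 8, 10, 12 describe the absence/opposite of self-esteem → reverse-score.
on a 0–10 scale, reversed = 10 − raw.
  item 1: 2
  item 2: 2
  item 3: 9
  item 4: 10 − 6 = 4
  item 5: 7
  item 6: 5
  item 7: 10 − 9 = 1
  item 8: 10 − 3 = 7
  item 9: 4
  item 10: 10 − 4 = 6
  item 11: 8
  item 12: 10 − 8 = 2
Total = 2 + 2 + 9 + 4 + 7 + 5 + 1 + 7 + 4 + 6 + 8 + 2 = 57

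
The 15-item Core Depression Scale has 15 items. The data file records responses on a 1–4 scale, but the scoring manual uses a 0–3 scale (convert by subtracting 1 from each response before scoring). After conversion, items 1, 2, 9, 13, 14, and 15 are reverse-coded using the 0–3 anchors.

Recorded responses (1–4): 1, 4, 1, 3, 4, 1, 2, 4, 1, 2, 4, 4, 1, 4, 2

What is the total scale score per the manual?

27

Convert to 0–3: 0, 3, 0, 2, 3, 0, 1, 3, 0, 1, 3, 3, 0, 3, 1
Reverse-coded (reverse-coded value = 3 − response):
  item 1: 3 − 0 = 3
  item 2: 3 − 3 = 0
  item 9: 3 − 0 = 3
  item 13: 3 − 0 = 3
  item 14: 3 − 3 = 0
  item 15: 3 − 1 = 2
Scored: 3, 0, 0, 2, 3, 0, 1, 3, 3, 1, 3, 3, 3, 0, 2
Total = 27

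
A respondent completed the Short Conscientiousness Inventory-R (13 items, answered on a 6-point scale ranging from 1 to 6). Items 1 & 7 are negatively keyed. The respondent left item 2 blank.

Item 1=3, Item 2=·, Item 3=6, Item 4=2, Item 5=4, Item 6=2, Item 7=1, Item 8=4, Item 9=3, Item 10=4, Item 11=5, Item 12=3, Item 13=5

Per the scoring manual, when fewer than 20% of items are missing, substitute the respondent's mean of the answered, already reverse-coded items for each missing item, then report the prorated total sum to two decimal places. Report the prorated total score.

Reverse-coded (reversed = (1+6) − raw = 7 − raw):
  item 1: 7 − 3 = 4
  item 7: 7 − 1 = 6
Completed scored items (12 of 13): 4, 6, 2, 4, 2, 6, 4, 3, 4, 5, 3, 5; sum = 48.
Person mean = 48 / 12 ≈ 4.0000
Prorated total = (48 / 12) × 13 = 52.00 (to 2 dp)

52.00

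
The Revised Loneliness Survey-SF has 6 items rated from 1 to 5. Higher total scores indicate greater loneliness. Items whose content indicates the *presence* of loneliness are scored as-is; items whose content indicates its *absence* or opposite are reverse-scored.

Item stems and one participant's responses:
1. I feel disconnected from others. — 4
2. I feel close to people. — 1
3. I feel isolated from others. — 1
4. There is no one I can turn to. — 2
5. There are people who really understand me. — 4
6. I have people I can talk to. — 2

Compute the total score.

Items 2, 5, 6 describe the absence/opposite of loneliness → reverse-score.
on a 1–5 scale, reversed = 6 − raw.
  item 1: 4
  item 2: 6 − 1 = 5
  item 3: 1
  item 4: 2
  item 5: 6 − 4 = 2
  item 6: 6 − 2 = 4
Total = 4 + 5 + 1 + 2 + 2 + 4 = 18

18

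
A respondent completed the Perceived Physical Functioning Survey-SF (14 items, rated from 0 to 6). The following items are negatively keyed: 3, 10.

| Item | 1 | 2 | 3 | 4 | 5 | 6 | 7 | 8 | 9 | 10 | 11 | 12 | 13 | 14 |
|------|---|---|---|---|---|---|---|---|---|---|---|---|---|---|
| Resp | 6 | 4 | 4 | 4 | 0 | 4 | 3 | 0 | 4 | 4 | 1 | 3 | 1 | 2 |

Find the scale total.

Reverse-coded items (on a 0–6 scale, reversed = 6 − raw):
  item 3: 6 − 4 = 2
  item 10: 6 − 4 = 2
After reverse-coding: 6, 4, 2, 4, 0, 4, 3, 0, 4, 2, 1, 3, 1, 2
Total = 6 + 4 + 2 + 4 + 0 + 4 + 3 + 0 + 4 + 2 + 1 + 3 + 1 + 2 = 36

36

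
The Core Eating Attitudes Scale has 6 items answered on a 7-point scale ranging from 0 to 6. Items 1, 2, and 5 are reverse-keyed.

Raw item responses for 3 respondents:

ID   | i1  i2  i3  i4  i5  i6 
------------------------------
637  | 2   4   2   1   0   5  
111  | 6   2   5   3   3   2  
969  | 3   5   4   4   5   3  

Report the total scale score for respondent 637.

Respondent 637 raw: 2, 4, 2, 1, 0, 5.
Reverse-coded (reversed = (0+6) − raw = 6 − raw):
  item 1: 6 − 2 = 4
  item 2: 6 − 4 = 2
  item 3: 2
  item 4: 1
  item 5: 6 − 0 = 6
  item 6: 5
Sum = 4 + 2 + 2 + 1 + 6 + 5 = 20

20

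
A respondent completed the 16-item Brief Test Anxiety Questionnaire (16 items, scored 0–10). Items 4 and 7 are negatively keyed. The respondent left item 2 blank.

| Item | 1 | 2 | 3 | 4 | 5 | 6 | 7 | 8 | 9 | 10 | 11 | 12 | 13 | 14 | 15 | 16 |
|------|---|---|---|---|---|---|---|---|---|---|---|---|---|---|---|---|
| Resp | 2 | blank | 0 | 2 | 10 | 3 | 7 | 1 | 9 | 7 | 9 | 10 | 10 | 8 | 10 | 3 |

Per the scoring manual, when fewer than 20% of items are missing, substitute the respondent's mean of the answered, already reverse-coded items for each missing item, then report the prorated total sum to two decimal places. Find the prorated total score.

Reverse-coded (on a 0–10 scale, reversed = 10 − raw):
  item 4: 10 − 2 = 8
  item 7: 10 − 7 = 3
Completed scored items (15 of 16): 2, 0, 8, 10, 3, 3, 1, 9, 7, 9, 10, 10, 8, 10, 3; sum = 93.
Person mean = 93 / 15 ≈ 6.2000
Prorated total = (93 / 15) × 16 = 99.20 (to 2 dp)

99.20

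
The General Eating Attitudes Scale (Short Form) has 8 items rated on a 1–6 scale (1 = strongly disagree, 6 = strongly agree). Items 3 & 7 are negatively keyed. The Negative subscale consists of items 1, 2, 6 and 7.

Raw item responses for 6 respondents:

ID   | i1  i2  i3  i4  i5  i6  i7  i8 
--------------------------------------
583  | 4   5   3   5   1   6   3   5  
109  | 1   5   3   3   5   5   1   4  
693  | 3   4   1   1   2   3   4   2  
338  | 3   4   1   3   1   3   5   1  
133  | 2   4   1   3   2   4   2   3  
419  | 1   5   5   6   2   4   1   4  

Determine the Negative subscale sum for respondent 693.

13

Respondent 693 raw: 3, 4, 1, 1, 2, 3, 4, 2.
Negative items: 1, 2, 6, 7.
Reverse-coded (on a 1–6 scale, reversed = 7 − raw):
  item 1: 3
  item 2: 4
  item 6: 3
  item 7: 7 − 4 = 3
Sum = 3 + 4 + 3 + 3 = 13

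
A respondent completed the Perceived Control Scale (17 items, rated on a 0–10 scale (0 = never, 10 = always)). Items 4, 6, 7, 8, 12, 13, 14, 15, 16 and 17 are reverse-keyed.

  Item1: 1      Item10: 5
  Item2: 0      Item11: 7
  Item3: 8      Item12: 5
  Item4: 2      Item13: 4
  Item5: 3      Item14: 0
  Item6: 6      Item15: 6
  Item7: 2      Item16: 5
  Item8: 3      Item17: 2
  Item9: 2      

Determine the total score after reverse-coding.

91

Reverse-coded items (reversed = (0+10) − raw = 10 − raw):
  item 4: 10 − 2 = 8
  item 6: 10 − 6 = 4
  item 7: 10 − 2 = 8
  item 8: 10 − 3 = 7
  item 12: 10 − 5 = 5
  item 13: 10 − 4 = 6
  item 14: 10 − 0 = 10
  item 15: 10 − 6 = 4
  item 16: 10 − 5 = 5
  item 17: 10 − 2 = 8
After reverse-coding: 1, 0, 8, 8, 3, 4, 8, 7, 2, 5, 7, 5, 6, 10, 4, 5, 8
Total = 1 + 0 + 8 + 8 + 3 + 4 + 8 + 7 + 2 + 5 + 7 + 5 + 6 + 10 + 4 + 5 + 8 = 91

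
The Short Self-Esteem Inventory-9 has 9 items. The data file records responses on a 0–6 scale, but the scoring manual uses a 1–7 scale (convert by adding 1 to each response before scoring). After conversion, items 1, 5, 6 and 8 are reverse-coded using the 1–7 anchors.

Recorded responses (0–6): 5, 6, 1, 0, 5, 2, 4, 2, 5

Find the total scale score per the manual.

35

Convert to 1–7: 6, 7, 2, 1, 6, 3, 5, 3, 6
Reverse-coded (reverse-coded value = 8 − response):
  item 1: 8 − 6 = 2
  item 5: 8 − 6 = 2
  item 6: 8 − 3 = 5
  item 8: 8 − 3 = 5
Scored: 2, 7, 2, 1, 2, 5, 5, 5, 6
Total = 35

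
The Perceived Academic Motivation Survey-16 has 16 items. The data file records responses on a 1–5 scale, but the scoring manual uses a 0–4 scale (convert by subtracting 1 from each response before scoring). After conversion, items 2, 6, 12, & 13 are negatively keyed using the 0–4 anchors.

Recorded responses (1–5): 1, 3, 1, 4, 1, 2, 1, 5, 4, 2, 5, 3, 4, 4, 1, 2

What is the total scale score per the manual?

27

Convert to 0–4: 0, 2, 0, 3, 0, 1, 0, 4, 3, 1, 4, 2, 3, 3, 0, 1
Reverse-coded (reverse-coded value = 4 − response):
  item 2: 4 − 2 = 2
  item 6: 4 − 1 = 3
  item 12: 4 − 2 = 2
  item 13: 4 − 3 = 1
Scored: 0, 2, 0, 3, 0, 3, 0, 4, 3, 1, 4, 2, 1, 3, 0, 1
Total = 27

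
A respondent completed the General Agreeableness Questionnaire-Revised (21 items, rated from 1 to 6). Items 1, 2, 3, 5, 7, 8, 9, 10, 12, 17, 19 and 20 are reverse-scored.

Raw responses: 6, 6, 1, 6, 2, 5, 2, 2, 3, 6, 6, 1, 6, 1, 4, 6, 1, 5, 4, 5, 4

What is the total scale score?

88

Apply reverse scoring (reversed = (1+6) − raw = 7 − raw):
  item 1: 7 − 6 = 1
  item 2: 7 − 6 = 1
  item 3: 7 − 1 = 6
  item 5: 7 − 2 = 5
  item 7: 7 − 2 = 5
  item 8: 7 − 2 = 5
  item 9: 7 − 3 = 4
  item 10: 7 − 6 = 1
  item 12: 7 − 1 = 6
  item 17: 7 − 1 = 6
  item 19: 7 − 4 = 3
  item 20: 7 − 5 = 2
After reverse-coding: 1, 1, 6, 6, 5, 5, 5, 5, 4, 1, 6, 6, 6, 1, 4, 6, 6, 5, 3, 2, 4
Total = 1 + 1 + 6 + 6 + 5 + 5 + 5 + 5 + 4 + 1 + 6 + 6 + 6 + 1 + 4 + 6 + 6 + 5 + 3 + 2 + 4 = 88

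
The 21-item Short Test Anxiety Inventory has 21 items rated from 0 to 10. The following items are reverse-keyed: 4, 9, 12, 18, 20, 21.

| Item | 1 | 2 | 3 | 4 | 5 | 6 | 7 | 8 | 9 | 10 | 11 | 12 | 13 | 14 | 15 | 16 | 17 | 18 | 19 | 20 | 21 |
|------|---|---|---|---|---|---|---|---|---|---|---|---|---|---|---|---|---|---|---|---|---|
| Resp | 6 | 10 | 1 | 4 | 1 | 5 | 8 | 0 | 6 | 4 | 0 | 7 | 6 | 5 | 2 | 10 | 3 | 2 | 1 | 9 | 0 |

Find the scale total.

94

Raw sum = 90. Reverse-keyed items: 4, 9, 12, 18, 20, 21; their raw sum = 28.
Each reversal replaces raw with 10 − raw, changing the total by 10 − 2·raw per item.
Total = 90 + 6·10 − 2·28 = 90 + 60 − 56 = 94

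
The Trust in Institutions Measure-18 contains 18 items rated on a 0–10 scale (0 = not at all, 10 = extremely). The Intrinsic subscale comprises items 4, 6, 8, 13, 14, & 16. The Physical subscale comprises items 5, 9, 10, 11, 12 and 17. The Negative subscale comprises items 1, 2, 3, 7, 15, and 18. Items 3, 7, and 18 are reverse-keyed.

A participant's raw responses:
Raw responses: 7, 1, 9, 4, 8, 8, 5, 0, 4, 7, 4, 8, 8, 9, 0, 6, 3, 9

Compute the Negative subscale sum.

Negative items: 1, 2, 3, 7, 15, 18.
Of these, items 3, 7, & 18 are reverse-keyed; reverse-coded value = 10 − response.
  item 1: 7
  item 2: 1
  item 3: 10 − 9 = 1
  item 7: 10 − 5 = 5
  item 15: 0
  item 18: 10 − 9 = 1
Sum = 7 + 1 + 1 + 5 + 0 + 1 = 15

15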